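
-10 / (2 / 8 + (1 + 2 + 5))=-40 / 33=-1.21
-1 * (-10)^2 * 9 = -900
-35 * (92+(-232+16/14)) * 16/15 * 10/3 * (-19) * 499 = -163831680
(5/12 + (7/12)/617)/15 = 773/27765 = 0.03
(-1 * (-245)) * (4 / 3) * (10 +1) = 10780 / 3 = 3593.33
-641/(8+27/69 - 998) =14743/22761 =0.65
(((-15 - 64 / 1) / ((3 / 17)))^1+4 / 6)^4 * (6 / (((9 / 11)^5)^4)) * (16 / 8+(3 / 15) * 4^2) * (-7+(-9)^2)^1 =1275950540402538145045555909616648 / 250157725494998535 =5100584192943697.59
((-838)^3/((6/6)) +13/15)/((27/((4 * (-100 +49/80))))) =70185123389717/8100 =8664830048.11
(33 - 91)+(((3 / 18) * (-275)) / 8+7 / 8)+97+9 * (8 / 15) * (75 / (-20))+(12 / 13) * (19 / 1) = 21019 / 624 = 33.68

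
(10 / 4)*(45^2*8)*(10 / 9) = 45000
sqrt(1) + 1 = 2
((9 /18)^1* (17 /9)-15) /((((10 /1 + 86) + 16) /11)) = -2783 /2016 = -1.38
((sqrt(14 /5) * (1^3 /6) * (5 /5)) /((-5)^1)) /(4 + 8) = -0.00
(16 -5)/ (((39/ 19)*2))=209/ 78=2.68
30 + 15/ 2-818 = -1561/ 2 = -780.50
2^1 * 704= 1408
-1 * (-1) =1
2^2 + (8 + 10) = 22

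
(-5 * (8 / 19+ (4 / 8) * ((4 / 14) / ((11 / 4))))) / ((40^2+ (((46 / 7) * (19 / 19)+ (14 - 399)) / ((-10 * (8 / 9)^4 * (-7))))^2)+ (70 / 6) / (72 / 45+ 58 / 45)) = -25884123725824000 / 18376349515843577357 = -0.00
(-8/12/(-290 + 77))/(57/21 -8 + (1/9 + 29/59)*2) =-826/1076857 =-0.00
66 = 66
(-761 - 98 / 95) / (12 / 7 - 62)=506751 / 40090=12.64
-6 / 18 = -1 / 3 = -0.33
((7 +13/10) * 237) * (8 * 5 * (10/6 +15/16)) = 819625/4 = 204906.25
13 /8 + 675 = 5413 /8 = 676.62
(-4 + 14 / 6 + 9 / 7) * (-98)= 37.33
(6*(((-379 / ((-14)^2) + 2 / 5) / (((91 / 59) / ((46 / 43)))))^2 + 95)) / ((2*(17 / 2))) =1060227248908623 / 31248615593650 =33.93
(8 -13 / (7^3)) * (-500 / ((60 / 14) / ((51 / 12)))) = -1160675 / 294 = -3947.87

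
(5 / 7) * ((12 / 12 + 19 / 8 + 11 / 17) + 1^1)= 3415 / 952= 3.59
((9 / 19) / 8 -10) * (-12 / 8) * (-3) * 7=-95193 / 304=-313.13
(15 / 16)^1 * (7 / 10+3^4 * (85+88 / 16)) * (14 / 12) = 16037 / 2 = 8018.50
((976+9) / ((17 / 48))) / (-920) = -1182 / 391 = -3.02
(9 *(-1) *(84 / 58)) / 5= -378 / 145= -2.61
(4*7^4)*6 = 57624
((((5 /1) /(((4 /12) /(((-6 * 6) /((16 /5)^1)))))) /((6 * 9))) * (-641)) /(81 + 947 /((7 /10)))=112175 /80296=1.40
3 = 3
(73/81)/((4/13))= 949/324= 2.93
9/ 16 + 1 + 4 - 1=73/ 16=4.56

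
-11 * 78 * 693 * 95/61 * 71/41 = -4010536530/2501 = -1603573.18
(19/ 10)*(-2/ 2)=-19/ 10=-1.90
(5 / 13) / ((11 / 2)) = 10 / 143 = 0.07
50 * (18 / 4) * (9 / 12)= 675 / 4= 168.75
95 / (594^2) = 95 / 352836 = 0.00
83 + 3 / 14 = 1165 / 14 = 83.21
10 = 10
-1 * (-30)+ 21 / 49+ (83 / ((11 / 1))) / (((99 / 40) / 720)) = 1884973 / 847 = 2225.47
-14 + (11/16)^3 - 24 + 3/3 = -150221/4096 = -36.68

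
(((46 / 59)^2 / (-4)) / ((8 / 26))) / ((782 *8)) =-0.00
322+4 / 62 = 9984 / 31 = 322.06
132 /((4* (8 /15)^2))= 7425 /64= 116.02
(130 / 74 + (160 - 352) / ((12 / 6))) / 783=-3487 / 28971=-0.12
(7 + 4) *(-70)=-770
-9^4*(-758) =4973238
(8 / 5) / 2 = 4 / 5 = 0.80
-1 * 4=-4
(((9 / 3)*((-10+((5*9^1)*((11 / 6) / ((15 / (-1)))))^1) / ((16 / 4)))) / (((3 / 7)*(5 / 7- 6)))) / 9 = 0.57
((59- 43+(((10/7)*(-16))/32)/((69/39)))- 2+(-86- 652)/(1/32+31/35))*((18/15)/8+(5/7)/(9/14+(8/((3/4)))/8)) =-111073020393/274476020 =-404.67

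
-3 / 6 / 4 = -1 / 8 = -0.12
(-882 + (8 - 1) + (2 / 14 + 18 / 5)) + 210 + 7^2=-21429 / 35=-612.26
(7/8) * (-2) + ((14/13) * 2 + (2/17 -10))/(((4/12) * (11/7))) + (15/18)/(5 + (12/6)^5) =-17789969/1079364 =-16.48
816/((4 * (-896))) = -51/224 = -0.23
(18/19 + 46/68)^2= 1100401/417316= 2.64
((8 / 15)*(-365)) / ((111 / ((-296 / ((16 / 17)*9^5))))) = 4964 / 531441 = 0.01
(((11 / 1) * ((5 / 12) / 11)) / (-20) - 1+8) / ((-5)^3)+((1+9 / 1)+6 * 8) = 69533 / 1200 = 57.94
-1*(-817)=817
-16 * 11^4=-234256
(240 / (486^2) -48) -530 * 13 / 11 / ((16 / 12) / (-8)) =803302816 / 216513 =3710.18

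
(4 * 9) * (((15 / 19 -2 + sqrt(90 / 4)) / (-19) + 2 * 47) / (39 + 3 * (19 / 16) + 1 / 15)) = 293388480 / 3693391 -12960 * sqrt(10) / 194389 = 79.23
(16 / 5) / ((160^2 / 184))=0.02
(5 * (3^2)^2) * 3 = 1215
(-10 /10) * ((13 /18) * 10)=-65 /9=-7.22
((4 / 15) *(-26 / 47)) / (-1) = 104 / 705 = 0.15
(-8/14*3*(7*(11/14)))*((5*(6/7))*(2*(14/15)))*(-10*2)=10560/7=1508.57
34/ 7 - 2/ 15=496/ 105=4.72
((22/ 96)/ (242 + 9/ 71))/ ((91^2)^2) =781/ 56585863418448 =0.00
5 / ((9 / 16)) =80 / 9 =8.89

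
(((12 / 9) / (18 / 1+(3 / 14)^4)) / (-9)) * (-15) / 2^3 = 96040 / 6224121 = 0.02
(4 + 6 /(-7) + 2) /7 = 36 /49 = 0.73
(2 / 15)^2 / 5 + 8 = 9004 / 1125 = 8.00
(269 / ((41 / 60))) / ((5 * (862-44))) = 1614 / 16769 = 0.10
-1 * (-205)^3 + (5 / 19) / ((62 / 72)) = 5074308805 / 589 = 8615125.31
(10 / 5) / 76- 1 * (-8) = 305 / 38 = 8.03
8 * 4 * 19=608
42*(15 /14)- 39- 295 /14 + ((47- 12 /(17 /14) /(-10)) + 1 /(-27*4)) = 2114639 /64260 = 32.91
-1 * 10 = -10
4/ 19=0.21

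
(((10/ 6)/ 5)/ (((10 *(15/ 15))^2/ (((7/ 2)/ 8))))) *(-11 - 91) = -119/ 800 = -0.15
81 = 81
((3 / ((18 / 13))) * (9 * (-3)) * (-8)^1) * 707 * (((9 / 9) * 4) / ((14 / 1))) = 94536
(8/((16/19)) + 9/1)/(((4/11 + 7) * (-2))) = -1.26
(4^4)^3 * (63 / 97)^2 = 66588770304 / 9409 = 7077135.75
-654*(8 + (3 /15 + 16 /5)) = -37278 /5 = -7455.60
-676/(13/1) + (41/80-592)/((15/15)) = -643.49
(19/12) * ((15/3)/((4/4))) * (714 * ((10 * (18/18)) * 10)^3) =5652500000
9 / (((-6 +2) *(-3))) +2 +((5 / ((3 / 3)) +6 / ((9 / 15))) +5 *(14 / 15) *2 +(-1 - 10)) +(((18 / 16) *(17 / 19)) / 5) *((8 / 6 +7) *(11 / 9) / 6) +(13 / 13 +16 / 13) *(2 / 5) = 17.32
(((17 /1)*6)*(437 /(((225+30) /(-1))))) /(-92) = 19 /10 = 1.90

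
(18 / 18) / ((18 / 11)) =11 / 18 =0.61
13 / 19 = 0.68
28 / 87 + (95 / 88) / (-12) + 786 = 8025855 / 10208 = 786.23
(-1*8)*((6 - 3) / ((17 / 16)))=-384 / 17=-22.59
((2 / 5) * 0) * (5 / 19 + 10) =0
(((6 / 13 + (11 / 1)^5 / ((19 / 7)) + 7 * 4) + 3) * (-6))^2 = 7740563453342784 / 61009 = 126875763466.75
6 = 6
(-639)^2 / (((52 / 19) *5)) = 7758099 / 260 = 29838.84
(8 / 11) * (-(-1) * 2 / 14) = 8 / 77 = 0.10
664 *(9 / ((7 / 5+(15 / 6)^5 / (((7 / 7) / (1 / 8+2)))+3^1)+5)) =7649280 / 277657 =27.55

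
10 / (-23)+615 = 614.57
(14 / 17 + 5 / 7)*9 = 13.84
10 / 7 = 1.43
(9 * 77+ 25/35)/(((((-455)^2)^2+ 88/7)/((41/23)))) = 0.00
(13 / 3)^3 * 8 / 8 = 2197 / 27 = 81.37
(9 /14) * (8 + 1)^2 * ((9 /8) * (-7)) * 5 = -32805 /16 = -2050.31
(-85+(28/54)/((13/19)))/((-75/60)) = 118276/1755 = 67.39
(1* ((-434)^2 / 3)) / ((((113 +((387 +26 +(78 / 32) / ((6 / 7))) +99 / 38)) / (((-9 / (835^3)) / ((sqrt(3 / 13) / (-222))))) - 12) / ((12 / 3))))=1564133105074176 / 2872124514104062651076761 +1552653895222267264000* sqrt(39) / 2872124514104062651076761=0.00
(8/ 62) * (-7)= -28/ 31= -0.90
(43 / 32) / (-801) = -43 / 25632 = -0.00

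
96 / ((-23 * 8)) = -12 / 23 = -0.52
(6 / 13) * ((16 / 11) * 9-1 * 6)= 36 / 11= 3.27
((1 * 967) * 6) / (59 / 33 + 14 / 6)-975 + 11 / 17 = 29477 / 68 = 433.49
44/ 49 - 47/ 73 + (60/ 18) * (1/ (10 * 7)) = 3238/ 10731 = 0.30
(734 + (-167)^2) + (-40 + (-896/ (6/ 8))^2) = 13102303/ 9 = 1455811.44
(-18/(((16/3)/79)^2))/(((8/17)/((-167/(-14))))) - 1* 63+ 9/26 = -18668940219/186368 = -100172.46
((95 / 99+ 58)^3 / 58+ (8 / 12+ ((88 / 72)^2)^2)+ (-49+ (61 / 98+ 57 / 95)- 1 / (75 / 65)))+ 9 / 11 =216466494152507 / 62045769555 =3488.82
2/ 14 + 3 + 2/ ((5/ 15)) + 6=106/ 7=15.14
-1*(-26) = 26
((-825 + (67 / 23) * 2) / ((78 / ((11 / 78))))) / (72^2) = -207251 / 725407488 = -0.00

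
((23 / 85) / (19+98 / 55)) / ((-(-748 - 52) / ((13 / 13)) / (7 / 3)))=1771 / 46634400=0.00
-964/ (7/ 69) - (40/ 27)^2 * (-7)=-48411764/ 5103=-9486.92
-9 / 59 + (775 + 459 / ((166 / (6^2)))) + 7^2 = 4521839 / 4897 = 923.39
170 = 170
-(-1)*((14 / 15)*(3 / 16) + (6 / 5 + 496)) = 3979 / 8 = 497.38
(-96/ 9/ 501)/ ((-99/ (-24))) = -256/ 49599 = -0.01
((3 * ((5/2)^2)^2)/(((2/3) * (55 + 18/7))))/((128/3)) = 118125/1650688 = 0.07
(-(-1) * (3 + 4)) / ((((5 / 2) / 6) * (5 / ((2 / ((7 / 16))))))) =384 / 25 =15.36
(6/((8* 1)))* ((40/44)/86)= 15/1892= 0.01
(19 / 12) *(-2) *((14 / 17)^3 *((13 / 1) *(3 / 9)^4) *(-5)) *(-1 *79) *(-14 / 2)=937014260 / 1193859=784.86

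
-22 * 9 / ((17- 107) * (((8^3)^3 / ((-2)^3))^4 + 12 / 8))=22 / 792281625142643375935439503375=0.00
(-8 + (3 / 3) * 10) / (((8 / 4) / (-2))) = -2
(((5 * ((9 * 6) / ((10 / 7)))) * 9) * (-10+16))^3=1063081821816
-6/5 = -1.20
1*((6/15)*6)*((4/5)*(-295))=-2832/5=-566.40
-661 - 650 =-1311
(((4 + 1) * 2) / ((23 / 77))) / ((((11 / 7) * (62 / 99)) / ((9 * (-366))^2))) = 263177325180 / 713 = 369112658.04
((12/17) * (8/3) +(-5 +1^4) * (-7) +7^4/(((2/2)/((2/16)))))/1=44881/136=330.01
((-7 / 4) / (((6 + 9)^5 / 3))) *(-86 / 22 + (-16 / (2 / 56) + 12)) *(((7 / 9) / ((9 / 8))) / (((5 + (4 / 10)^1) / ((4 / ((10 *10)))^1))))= 158074 / 10149046875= 0.00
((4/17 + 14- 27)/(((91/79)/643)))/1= -1574707/221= -7125.37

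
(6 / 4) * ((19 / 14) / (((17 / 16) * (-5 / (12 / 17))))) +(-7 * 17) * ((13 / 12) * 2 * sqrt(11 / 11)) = -15664321 / 60690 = -258.10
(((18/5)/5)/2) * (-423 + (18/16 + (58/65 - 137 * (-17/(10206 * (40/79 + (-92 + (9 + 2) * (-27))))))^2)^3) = -237017192336758346348696473850864610279028355727489244433846955493/1582950175422732114429896904032901757413265924697580577800000000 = -149.73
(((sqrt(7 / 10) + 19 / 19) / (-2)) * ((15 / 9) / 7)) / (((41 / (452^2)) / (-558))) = 9500136 * sqrt(70) / 287 + 95001360 / 287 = 607962.37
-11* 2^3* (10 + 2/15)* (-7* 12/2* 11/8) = 257488/5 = 51497.60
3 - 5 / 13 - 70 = -876 / 13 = -67.38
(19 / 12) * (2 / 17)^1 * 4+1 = 89 / 51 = 1.75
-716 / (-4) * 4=716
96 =96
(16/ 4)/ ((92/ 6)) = 6/ 23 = 0.26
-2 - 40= -42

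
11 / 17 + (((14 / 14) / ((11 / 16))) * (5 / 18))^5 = 106349705489 / 161668308483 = 0.66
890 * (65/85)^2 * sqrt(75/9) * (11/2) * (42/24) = 28953925 * sqrt(3)/3468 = 14460.69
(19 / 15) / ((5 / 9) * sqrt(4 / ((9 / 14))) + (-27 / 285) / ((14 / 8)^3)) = 2166407208 / 185781656287 + 181564760475 * sqrt(14) / 743126625148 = 0.93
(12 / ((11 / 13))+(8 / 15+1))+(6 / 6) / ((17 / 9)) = 45566 / 2805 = 16.24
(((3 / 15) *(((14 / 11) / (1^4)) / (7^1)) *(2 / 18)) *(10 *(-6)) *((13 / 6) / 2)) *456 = -119.76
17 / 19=0.89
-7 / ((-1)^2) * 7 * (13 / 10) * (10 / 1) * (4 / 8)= -637 / 2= -318.50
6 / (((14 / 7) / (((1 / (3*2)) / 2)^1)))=1 / 4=0.25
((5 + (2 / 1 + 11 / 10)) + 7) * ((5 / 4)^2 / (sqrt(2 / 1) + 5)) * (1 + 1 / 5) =2265 / 368-453 * sqrt(2) / 368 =4.41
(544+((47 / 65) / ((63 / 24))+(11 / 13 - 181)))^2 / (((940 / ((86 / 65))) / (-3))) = -5311249160534 / 9486920625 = -559.85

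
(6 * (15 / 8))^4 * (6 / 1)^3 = 110716875 / 32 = 3459902.34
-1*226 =-226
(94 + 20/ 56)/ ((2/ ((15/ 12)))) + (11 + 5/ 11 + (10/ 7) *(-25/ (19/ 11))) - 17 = 766637/ 23408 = 32.75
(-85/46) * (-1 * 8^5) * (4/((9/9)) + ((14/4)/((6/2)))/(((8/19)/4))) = 63016960/69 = 913289.28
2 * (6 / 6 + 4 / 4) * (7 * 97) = 2716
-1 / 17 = -0.06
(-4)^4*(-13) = -3328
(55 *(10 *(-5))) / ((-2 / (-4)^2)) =22000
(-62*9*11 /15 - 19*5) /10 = -2521 /50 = -50.42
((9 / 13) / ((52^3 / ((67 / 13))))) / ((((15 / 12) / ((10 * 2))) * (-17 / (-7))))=4221 / 25247924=0.00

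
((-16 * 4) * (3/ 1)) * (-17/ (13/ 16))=52224/ 13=4017.23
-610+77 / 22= -1213 / 2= -606.50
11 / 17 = 0.65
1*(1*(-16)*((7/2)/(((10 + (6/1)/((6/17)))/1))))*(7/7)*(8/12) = -112/81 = -1.38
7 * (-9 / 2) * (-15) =945 / 2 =472.50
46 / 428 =23 / 214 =0.11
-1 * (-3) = 3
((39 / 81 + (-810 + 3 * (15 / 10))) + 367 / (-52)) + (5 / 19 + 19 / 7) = -151084631 / 186732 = -809.10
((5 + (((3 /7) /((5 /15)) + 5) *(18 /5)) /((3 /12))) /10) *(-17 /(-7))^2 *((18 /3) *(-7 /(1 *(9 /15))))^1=-966127 /245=-3943.38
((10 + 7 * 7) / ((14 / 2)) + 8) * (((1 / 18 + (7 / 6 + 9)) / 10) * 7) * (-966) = -340676 / 3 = -113558.67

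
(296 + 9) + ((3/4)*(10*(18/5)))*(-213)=-5446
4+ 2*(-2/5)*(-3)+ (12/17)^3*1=165856/24565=6.75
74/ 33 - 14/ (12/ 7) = -391/ 66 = -5.92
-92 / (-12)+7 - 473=-1375 / 3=-458.33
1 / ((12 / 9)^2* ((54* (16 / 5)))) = 5 / 1536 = 0.00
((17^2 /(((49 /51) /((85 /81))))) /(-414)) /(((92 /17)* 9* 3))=-7099285 /1360541448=-0.01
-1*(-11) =11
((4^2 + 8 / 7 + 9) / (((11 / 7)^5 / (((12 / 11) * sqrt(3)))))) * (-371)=-1956133116 * sqrt(3) / 1771561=-1912.51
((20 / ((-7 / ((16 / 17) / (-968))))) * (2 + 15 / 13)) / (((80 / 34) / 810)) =33210 / 11011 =3.02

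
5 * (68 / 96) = 85 / 24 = 3.54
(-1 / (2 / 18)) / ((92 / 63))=-567 / 92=-6.16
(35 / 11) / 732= 35 / 8052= 0.00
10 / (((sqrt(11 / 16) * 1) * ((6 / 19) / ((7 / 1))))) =2660 * sqrt(11) / 33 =267.34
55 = 55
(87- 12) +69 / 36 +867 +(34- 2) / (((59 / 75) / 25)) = 1388293 / 708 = 1960.87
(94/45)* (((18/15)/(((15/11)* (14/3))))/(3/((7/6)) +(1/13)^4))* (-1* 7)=-206724518/192789375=-1.07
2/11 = 0.18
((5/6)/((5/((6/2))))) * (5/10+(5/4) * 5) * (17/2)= 459/16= 28.69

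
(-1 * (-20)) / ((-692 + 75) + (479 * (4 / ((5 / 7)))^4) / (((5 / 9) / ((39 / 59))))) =3687500 / 103227739249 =0.00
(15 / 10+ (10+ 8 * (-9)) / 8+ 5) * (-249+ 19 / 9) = 5555 / 18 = 308.61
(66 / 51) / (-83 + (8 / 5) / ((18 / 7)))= -0.02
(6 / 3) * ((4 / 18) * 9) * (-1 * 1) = -4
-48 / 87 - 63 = -1843 / 29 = -63.55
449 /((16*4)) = 449 /64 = 7.02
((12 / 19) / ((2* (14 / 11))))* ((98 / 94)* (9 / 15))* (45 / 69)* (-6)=-12474 / 20539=-0.61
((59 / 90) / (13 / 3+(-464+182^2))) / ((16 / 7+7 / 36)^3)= 22480416 / 17088623046875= 0.00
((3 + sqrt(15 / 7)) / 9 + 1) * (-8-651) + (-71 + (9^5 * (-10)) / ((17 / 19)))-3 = -33706516 / 51-659 * sqrt(105) / 63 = -661019.26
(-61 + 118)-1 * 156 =-99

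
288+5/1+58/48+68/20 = 35713/120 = 297.61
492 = 492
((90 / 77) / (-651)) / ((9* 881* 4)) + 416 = 36742689979 / 88323774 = 416.00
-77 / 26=-2.96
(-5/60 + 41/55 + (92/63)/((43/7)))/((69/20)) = 3331/12771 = 0.26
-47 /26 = -1.81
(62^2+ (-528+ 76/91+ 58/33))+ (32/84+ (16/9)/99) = 269107162/81081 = 3318.99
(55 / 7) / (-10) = -0.79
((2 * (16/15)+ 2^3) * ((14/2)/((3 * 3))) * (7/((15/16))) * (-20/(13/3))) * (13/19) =-25088/135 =-185.84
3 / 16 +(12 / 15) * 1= 79 / 80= 0.99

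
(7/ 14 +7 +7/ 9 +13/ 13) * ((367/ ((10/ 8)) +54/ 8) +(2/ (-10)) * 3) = 200233/ 72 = 2781.01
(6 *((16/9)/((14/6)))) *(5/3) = 160/21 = 7.62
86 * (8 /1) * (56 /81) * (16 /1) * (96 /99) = 19726336 /2673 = 7379.85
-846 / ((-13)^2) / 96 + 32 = 86387 / 2704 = 31.95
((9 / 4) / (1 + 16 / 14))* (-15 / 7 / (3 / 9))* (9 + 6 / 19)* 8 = -9558 / 19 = -503.05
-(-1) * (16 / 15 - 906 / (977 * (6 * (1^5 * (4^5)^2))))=16391337767 / 15366881280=1.07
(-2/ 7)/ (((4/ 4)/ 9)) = -18/ 7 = -2.57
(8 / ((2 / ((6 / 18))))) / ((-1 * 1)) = -4 / 3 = -1.33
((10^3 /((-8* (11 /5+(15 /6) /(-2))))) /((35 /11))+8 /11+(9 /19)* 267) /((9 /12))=167460 /1463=114.46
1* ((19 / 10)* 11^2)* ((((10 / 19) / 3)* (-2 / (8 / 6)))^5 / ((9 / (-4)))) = 151250 / 1172889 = 0.13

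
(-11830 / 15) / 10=-1183 / 15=-78.87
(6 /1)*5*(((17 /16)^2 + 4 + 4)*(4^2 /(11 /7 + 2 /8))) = 81795 /34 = 2405.74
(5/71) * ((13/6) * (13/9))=845/3834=0.22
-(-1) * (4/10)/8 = 1/20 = 0.05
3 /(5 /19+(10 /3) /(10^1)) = 171 /34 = 5.03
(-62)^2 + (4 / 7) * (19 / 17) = 3844.64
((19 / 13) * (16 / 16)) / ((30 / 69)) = 437 / 130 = 3.36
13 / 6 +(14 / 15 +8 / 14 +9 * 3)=2147 / 70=30.67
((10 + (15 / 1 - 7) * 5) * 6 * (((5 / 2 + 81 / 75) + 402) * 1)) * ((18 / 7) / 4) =78219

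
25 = 25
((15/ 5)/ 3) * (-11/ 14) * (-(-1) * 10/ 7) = -55/ 49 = -1.12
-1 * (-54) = 54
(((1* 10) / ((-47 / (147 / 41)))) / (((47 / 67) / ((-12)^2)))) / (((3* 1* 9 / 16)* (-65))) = 1680896 / 1177397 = 1.43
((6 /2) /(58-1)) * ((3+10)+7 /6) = 85 /114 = 0.75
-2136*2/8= -534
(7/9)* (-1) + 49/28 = 0.97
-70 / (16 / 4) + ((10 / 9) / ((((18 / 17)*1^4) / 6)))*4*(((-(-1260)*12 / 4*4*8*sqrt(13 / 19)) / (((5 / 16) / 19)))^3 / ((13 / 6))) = -35 / 2 + 166504229304249876480*sqrt(247) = 2616819370709783850299.31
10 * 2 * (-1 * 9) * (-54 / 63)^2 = -6480 / 49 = -132.24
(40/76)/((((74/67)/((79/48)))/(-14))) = -10.98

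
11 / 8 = 1.38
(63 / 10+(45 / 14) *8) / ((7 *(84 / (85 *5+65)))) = 26.68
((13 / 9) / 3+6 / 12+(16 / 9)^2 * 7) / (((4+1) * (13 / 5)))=3743 / 2106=1.78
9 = 9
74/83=0.89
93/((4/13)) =1209/4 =302.25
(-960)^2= 921600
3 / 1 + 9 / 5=24 / 5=4.80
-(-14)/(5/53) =742/5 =148.40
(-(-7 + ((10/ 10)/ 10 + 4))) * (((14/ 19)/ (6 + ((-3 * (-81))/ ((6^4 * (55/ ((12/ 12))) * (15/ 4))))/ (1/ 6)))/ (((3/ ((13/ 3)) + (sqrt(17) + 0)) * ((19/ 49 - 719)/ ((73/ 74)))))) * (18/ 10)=934530597/ 25364569543904 - 1349877529 * sqrt(17)/ 25364569543904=-0.00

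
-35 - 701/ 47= -2346/ 47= -49.91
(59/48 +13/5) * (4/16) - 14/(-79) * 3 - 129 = -9670439/75840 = -127.51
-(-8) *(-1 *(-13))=104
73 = 73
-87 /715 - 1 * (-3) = 2058 /715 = 2.88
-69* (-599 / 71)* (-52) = -2149212 / 71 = -30270.59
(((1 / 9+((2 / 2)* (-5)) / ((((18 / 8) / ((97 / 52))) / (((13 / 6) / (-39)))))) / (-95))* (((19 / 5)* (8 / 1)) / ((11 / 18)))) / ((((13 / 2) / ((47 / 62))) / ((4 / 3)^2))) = -4325504 / 116698725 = -0.04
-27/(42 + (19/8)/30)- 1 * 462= -4672218/10099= -462.64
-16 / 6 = -8 / 3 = -2.67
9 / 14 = 0.64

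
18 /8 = 9 /4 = 2.25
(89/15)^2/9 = 7921/2025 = 3.91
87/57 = 29/19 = 1.53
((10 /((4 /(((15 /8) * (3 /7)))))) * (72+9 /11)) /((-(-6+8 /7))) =180225 /5984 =30.12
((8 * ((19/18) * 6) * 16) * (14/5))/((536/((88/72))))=46816/9045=5.18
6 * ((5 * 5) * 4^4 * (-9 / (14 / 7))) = -172800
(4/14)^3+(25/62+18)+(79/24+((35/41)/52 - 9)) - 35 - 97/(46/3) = -89445469445/3128398728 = -28.59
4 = 4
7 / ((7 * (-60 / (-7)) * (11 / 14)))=49 / 330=0.15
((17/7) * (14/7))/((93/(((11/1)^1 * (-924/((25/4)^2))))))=-263296/19375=-13.59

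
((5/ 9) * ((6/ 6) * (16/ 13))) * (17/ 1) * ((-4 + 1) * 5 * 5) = -34000/ 39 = -871.79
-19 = -19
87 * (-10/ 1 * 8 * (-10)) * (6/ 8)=52200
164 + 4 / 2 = 166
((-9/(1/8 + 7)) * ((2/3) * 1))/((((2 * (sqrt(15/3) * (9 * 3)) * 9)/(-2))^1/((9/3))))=16 * sqrt(5)/7695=0.00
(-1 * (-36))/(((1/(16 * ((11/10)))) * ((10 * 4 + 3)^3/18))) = 57024/397535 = 0.14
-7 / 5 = -1.40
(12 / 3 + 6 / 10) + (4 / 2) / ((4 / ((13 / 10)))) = 21 / 4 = 5.25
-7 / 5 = -1.40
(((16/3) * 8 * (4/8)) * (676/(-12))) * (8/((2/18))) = -86528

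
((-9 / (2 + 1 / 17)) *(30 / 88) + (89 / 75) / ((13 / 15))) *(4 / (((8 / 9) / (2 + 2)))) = -21807 / 10010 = -2.18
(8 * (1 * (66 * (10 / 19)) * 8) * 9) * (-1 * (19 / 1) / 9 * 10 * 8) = -3379200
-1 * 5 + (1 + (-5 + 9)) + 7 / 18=7 / 18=0.39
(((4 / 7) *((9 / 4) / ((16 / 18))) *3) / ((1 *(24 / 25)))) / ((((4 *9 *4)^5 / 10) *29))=0.00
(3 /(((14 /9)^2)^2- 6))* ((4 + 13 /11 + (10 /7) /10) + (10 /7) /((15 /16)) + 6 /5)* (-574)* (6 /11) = 15003799776 /287375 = 52209.83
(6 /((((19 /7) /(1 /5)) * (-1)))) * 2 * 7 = -588 /95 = -6.19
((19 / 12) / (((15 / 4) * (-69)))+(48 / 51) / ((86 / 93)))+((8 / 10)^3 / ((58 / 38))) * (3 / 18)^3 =1667323051 / 1645572375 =1.01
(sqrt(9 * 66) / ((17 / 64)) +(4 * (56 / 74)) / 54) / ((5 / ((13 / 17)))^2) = 9464 / 7217775 +32448 * sqrt(66) / 122825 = 2.15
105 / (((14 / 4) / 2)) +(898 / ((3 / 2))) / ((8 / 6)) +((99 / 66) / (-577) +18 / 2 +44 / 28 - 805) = -2305713 / 8078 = -285.43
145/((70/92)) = 1334/7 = 190.57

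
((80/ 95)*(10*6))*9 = 454.74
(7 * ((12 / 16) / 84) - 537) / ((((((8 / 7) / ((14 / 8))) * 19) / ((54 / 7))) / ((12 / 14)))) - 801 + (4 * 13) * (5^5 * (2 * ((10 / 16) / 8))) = 24303.49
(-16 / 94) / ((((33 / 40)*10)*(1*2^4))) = -2 / 1551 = -0.00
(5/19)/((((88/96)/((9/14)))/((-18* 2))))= -9720/1463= -6.64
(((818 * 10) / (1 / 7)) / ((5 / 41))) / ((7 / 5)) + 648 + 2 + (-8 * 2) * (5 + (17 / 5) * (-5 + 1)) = 1680838 / 5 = 336167.60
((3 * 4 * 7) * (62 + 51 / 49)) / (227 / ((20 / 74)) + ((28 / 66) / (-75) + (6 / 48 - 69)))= 733946400 / 106863281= 6.87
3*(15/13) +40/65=4.08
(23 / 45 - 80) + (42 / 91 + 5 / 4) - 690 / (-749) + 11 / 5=-130846799 / 1752660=-74.66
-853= -853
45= 45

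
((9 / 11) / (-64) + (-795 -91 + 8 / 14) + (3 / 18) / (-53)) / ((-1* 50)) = 693791809 / 39177600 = 17.71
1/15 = 0.07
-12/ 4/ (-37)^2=-3/ 1369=-0.00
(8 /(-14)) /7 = -4 /49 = -0.08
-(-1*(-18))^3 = -5832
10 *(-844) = -8440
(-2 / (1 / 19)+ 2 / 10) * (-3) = 567 / 5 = 113.40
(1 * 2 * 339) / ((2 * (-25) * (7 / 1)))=-339 / 175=-1.94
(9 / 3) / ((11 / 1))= 3 / 11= 0.27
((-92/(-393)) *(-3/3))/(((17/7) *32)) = -161/53448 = -0.00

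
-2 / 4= -1 / 2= -0.50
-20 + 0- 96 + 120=4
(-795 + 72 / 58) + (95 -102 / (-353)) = -7150234 / 10237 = -698.47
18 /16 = 9 /8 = 1.12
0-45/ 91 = -45/ 91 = -0.49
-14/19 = -0.74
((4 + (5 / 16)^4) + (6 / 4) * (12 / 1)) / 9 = 1442417 / 589824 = 2.45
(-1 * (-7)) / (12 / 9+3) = 21 / 13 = 1.62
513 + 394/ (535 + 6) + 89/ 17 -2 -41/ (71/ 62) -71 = 267829643/ 652987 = 410.16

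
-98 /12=-49 /6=-8.17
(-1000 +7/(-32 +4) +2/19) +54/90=-379827/380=-999.54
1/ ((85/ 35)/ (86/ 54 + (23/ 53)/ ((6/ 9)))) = 44947/ 48654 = 0.92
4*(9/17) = 36/17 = 2.12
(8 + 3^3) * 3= 105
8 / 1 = 8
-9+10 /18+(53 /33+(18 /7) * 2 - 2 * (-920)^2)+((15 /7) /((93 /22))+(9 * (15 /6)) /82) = -5964096494605 /3523212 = -1692800.91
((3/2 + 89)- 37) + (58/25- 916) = -43009/50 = -860.18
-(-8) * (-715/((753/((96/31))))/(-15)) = 36608/23343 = 1.57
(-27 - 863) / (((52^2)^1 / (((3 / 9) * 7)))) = -3115 / 4056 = -0.77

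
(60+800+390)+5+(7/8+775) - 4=16215/8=2026.88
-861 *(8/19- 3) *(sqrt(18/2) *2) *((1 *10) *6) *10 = 151880400/19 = 7993705.26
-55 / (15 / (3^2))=-33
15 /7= 2.14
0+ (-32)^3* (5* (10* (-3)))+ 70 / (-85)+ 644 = 83569334 / 17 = 4915843.18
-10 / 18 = -5 / 9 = -0.56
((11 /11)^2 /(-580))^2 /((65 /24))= 3 /2733250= 0.00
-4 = -4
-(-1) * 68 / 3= 68 / 3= 22.67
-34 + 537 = 503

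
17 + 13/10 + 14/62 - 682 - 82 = -745.47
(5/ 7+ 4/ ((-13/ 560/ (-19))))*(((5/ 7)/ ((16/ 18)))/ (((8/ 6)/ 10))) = 201139875/ 10192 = 19735.07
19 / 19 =1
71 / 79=0.90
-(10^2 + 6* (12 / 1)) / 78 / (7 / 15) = -430 / 91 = -4.73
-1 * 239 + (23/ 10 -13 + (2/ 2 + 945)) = 6963/ 10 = 696.30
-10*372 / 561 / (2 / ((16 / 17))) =-9920 / 3179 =-3.12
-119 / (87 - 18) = -119 / 69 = -1.72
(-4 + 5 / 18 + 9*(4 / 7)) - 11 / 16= 739 / 1008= 0.73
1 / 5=0.20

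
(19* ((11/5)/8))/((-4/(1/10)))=-0.13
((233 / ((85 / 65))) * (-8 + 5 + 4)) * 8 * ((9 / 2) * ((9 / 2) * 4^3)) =31404672 / 17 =1847333.65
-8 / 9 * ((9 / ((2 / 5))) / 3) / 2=-3.33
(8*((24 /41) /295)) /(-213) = -0.00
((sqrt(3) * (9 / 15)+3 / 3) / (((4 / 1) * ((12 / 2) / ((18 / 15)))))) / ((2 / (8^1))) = 1 / 5+3 * sqrt(3) / 25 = 0.41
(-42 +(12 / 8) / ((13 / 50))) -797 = -10832 / 13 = -833.23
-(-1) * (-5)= -5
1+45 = 46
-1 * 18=-18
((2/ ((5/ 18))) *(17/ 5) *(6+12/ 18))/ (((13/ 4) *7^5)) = 3264/ 1092455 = 0.00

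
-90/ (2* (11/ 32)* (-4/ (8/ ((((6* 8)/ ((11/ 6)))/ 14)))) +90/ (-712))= 24920/ 213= 117.00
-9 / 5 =-1.80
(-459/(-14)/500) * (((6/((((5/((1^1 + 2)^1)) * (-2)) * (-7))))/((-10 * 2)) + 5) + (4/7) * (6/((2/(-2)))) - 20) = -5925231/4900000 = -1.21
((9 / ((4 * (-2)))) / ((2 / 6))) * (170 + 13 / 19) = -576.06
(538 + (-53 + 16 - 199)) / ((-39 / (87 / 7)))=-8758 / 91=-96.24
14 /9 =1.56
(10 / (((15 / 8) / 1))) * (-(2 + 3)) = -80 / 3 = -26.67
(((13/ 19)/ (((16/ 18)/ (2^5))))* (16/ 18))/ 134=208/ 1273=0.16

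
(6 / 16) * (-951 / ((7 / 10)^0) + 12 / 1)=-2817 / 8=-352.12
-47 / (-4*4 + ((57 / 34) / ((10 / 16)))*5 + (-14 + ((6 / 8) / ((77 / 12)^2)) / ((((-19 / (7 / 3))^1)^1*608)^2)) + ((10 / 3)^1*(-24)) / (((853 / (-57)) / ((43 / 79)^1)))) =217351499746594048 / 63256108722818367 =3.44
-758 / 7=-108.29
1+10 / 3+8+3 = 15.33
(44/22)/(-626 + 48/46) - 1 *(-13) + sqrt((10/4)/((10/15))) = sqrt(15)/2 + 93408/7187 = 14.93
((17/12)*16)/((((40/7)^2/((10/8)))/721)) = 600593/960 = 625.62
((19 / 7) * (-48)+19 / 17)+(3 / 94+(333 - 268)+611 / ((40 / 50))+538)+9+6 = 28023477 / 22372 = 1252.61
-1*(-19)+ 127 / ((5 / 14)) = 1873 / 5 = 374.60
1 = 1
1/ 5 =0.20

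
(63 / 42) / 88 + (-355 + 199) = -27453 / 176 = -155.98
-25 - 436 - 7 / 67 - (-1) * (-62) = -35048 / 67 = -523.10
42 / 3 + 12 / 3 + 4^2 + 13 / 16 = 557 / 16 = 34.81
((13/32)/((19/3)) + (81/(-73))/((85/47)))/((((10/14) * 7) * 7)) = -2072661/132042400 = -0.02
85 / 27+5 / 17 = 1580 / 459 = 3.44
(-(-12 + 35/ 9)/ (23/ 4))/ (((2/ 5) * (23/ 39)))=9490/ 1587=5.98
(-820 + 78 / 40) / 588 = -16361 / 11760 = -1.39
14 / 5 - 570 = -2836 / 5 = -567.20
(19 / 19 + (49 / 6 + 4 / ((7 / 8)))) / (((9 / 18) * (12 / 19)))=10963 / 252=43.50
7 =7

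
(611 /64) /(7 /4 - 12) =-611 /656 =-0.93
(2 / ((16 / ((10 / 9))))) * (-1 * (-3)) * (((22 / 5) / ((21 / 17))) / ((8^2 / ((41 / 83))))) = 7667 / 669312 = 0.01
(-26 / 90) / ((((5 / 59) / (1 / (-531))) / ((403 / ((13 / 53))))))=21359 / 2025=10.55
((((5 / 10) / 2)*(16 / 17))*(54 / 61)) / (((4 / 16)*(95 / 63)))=54432 / 98515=0.55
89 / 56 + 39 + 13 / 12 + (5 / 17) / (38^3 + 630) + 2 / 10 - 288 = -246.13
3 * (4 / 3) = 4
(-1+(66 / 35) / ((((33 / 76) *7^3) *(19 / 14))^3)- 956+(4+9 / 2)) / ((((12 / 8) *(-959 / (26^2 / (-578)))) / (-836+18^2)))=1472102859257285632 / 3728394587495655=394.84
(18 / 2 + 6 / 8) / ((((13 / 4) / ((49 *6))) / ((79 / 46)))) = 34839 / 23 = 1514.74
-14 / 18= -7 / 9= -0.78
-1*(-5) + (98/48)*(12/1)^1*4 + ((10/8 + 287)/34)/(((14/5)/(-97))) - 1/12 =-1089755/5712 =-190.78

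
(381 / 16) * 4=381 / 4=95.25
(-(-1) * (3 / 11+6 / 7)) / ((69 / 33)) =87 / 161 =0.54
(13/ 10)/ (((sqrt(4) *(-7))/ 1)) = -13/ 140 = -0.09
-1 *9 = -9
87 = 87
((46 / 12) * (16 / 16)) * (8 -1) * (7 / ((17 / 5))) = 5635 / 102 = 55.25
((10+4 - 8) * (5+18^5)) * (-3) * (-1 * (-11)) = -374135454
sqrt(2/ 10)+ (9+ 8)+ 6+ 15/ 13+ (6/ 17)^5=sqrt(5)/ 5+ 445936186/ 18458141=24.61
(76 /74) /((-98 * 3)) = -19 /5439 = -0.00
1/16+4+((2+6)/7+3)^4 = 11472561/38416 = 298.64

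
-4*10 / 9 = -40 / 9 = -4.44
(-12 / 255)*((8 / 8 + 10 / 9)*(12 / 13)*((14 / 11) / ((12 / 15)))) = -1064 / 7293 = -0.15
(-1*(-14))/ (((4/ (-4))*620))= -7/ 310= -0.02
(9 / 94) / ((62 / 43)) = 0.07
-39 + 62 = 23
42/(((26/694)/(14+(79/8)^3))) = 3645008409/3328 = 1095254.93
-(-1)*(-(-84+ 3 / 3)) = 83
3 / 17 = 0.18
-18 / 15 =-6 / 5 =-1.20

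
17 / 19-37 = -686 / 19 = -36.11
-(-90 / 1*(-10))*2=-1800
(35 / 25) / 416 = 7 / 2080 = 0.00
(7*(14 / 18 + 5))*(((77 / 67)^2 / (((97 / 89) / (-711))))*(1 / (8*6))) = -3793498709 / 5225196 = -726.00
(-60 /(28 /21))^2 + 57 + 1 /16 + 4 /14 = 233223 /112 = 2082.35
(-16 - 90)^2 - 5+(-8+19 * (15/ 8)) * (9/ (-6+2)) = 357403/ 32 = 11168.84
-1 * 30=-30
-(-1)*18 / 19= 18 / 19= 0.95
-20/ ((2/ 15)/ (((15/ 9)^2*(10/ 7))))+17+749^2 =11768878/ 21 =560422.76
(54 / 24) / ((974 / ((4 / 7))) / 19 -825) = -171 / 55882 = -0.00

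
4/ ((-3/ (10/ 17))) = -40/ 51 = -0.78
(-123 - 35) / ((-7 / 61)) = 9638 / 7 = 1376.86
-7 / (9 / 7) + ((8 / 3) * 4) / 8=-37 / 9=-4.11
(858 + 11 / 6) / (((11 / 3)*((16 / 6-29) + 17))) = -201 / 8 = -25.12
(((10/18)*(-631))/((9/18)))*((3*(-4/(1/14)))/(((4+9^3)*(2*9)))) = 176680/19791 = 8.93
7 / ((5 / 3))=21 / 5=4.20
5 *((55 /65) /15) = 11 /39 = 0.28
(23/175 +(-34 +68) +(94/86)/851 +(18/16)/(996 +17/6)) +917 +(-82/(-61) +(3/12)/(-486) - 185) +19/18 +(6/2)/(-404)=768.53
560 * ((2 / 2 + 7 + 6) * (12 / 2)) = 47040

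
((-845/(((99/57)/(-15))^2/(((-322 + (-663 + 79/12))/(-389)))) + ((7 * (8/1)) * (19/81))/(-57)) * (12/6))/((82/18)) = -7252615567081/104210766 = -69595.65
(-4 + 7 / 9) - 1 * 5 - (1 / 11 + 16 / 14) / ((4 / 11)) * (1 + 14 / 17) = -61729 / 4284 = -14.41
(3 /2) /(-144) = -1 /96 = -0.01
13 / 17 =0.76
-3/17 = -0.18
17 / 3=5.67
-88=-88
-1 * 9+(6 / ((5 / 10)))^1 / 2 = -3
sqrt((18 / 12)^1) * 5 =5 * sqrt(6) / 2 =6.12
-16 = -16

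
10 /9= 1.11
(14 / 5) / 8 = 7 / 20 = 0.35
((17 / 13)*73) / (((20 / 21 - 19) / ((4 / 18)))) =-17374 / 14781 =-1.18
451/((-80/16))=-451/5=-90.20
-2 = -2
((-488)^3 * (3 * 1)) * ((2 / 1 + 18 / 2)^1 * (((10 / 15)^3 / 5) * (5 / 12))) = -2556713984 / 27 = -94693110.52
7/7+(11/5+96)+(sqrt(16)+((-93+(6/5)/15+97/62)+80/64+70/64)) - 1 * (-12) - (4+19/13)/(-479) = 4046004263/154429600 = 26.20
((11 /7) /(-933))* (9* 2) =-66 /2177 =-0.03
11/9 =1.22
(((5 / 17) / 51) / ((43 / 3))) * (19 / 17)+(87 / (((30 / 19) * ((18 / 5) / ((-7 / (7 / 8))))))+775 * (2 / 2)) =1240724962 / 1901331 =652.56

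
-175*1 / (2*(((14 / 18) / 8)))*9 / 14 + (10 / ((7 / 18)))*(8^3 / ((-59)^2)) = -14005890 / 24367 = -574.79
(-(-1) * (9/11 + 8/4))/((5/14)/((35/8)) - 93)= -1519/50083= -0.03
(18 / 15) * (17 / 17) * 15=18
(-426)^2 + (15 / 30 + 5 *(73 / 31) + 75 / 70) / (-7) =275659148 / 1519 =181474.09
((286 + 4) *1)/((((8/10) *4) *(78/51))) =12325/208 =59.25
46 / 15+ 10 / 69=1108 / 345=3.21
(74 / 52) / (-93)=-37 / 2418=-0.02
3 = 3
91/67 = 1.36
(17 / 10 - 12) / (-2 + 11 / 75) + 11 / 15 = 26233 / 4170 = 6.29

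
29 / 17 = 1.71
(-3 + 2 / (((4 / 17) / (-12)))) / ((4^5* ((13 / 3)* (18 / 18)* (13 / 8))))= -315 / 21632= -0.01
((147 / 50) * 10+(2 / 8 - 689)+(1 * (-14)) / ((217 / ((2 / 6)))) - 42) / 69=-10.16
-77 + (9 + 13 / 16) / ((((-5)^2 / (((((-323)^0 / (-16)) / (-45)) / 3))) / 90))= -739043 / 9600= -76.98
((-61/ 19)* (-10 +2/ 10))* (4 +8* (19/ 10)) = 286944/ 475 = 604.09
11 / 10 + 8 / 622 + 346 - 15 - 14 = 989331 / 3110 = 318.11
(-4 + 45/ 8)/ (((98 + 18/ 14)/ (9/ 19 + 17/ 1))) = 7553/ 26410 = 0.29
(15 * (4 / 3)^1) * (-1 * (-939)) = 18780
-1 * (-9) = 9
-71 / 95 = -0.75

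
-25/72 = -0.35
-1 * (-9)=9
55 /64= 0.86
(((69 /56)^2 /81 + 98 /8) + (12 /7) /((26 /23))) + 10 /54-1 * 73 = -59.03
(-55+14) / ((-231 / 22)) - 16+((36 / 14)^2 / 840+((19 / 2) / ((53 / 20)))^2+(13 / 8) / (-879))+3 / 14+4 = 56196321091 / 11292067640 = 4.98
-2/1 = -2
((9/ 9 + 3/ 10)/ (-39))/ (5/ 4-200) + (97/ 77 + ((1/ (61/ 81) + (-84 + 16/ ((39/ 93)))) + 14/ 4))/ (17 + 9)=-57894211181/ 37863926100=-1.53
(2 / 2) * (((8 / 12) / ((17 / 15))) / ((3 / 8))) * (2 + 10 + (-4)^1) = 640 / 51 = 12.55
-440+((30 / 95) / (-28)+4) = -115979 / 266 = -436.01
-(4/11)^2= -16/121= -0.13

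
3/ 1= 3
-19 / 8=-2.38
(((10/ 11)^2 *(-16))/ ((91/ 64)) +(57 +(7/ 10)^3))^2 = 279844991848235529/ 121242121000000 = 2308.15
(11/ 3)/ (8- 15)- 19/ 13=-542/ 273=-1.99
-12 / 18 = -2 / 3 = -0.67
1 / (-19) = -0.05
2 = 2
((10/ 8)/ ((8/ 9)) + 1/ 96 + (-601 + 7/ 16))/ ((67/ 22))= -316349/ 1608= -196.73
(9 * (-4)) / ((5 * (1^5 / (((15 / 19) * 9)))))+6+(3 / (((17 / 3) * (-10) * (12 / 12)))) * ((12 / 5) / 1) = -365676 / 8075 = -45.28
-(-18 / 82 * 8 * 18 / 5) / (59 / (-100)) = -25920 / 2419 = -10.72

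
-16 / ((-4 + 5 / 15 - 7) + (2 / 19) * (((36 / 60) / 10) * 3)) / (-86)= -11400 / 652439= -0.02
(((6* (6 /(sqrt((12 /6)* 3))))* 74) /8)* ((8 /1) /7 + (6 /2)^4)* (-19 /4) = -1212675* sqrt(6) /56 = -53043.48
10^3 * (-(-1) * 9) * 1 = 9000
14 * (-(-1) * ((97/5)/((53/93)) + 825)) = 3187044/265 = 12026.58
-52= -52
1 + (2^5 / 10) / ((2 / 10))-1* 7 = 10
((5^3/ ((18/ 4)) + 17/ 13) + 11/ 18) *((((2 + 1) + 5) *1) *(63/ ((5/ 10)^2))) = 778288/ 13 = 59868.31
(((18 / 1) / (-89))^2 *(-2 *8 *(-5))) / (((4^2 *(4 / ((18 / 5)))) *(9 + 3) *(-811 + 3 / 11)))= -2673 / 141278956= -0.00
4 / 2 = 2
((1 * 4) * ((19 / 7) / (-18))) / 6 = -19 / 189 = -0.10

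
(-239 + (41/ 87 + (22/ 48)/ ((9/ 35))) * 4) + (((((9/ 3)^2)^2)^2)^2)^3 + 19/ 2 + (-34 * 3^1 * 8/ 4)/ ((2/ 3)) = 62457124929191175222599425/ 783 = 79766443076872509862834.52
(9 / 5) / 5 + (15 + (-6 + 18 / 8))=1161 / 100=11.61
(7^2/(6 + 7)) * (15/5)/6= 49/26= 1.88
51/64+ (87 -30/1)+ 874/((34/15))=482403/1088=443.39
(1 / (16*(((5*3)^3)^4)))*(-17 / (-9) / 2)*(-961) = -16337 / 37366945312500000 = -0.00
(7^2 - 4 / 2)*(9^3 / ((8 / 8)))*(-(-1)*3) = 102789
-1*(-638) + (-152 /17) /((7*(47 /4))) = 637.89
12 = 12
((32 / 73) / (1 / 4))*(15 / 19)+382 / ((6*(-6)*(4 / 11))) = -2775847 / 99864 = -27.80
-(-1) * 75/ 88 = 75/ 88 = 0.85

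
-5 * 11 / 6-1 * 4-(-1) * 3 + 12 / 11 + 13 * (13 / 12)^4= 2014079 / 228096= 8.83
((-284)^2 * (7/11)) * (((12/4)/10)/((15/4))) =1129184/275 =4106.12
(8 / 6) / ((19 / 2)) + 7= 407 / 57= 7.14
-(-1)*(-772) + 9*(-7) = -835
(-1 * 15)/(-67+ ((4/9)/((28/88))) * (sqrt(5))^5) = -2079000 * sqrt(5)/6383159 - 3988845/6383159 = -1.35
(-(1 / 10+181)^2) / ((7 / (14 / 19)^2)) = -22958047 / 9025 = -2543.83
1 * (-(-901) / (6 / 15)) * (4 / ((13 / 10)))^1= 90100 / 13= 6930.77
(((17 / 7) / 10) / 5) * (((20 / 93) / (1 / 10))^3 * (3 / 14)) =1360000 / 13137831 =0.10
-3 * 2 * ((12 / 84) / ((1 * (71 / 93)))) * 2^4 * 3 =-26784 / 497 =-53.89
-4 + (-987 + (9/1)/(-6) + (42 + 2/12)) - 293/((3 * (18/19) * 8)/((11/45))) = -18535717/19440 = -953.48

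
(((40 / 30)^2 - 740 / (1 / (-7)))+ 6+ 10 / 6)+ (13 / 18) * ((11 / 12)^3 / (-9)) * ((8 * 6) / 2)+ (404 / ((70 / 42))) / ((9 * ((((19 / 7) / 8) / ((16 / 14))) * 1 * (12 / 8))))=5815694567 / 1108080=5248.44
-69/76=-0.91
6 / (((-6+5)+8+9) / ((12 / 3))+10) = 3 / 7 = 0.43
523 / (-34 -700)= -523 / 734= -0.71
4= 4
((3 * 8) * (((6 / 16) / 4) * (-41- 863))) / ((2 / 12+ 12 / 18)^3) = -3514.75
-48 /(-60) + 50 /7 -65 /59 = 14127 /2065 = 6.84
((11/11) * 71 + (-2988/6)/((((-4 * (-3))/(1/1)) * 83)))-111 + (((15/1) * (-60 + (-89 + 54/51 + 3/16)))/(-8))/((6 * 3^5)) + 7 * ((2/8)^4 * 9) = -21184505/528768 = -40.06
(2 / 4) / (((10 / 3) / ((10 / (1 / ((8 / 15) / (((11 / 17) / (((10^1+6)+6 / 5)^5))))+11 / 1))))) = 959671115904 / 7037588698921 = 0.14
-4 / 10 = -2 / 5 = -0.40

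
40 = 40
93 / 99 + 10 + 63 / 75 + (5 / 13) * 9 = 163459 / 10725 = 15.24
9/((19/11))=99/19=5.21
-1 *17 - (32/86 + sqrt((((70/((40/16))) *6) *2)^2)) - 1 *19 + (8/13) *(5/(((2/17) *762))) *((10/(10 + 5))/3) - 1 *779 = -2206948073/1916811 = -1151.36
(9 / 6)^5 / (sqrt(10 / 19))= 243*sqrt(190) / 320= 10.47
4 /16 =1 /4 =0.25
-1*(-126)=126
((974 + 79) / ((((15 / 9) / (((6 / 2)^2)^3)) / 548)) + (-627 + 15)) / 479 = 1261992168 / 2395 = 526927.84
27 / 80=0.34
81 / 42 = 27 / 14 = 1.93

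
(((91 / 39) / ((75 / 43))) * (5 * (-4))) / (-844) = 301 / 9495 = 0.03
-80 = -80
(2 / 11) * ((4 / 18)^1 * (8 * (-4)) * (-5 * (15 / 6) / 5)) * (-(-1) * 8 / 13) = 2560 / 1287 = 1.99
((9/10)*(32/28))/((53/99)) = 3564/1855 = 1.92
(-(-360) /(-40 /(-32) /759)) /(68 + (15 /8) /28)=48964608 /15247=3211.43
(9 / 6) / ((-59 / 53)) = -159 / 118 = -1.35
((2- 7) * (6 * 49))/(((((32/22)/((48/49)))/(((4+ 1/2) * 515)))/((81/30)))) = -12389355/2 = -6194677.50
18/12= 3/2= 1.50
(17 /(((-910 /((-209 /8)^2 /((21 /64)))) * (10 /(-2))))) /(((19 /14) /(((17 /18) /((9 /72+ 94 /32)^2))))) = 0.58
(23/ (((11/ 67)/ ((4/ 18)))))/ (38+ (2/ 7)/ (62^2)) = 41465228/ 50614047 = 0.82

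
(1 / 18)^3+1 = 5833 / 5832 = 1.00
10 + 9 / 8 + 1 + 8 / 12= 307 / 24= 12.79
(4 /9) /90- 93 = -37663 /405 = -93.00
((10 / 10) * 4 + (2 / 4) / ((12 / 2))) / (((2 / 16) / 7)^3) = 2151296 / 3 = 717098.67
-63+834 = 771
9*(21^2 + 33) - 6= 4260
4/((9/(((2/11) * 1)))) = 8/99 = 0.08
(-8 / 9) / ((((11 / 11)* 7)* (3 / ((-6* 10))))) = 160 / 63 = 2.54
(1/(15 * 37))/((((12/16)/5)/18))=8/37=0.22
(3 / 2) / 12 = 1 / 8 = 0.12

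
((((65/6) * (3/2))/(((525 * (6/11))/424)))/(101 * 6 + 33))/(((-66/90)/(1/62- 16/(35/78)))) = 53287949/29119230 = 1.83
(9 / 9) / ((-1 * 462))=-1 / 462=-0.00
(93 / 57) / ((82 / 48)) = 744 / 779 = 0.96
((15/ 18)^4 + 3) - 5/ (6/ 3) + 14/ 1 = 19417/ 1296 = 14.98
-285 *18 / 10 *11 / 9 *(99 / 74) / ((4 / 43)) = -2669139 / 296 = -9017.36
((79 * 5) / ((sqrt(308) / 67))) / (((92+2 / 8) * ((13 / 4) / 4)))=846880 * sqrt(77) / 369369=20.12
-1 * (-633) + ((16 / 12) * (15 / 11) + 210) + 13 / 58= 539137 / 638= 845.04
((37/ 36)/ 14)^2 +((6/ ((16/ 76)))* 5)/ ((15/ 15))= 36198649/ 254016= 142.51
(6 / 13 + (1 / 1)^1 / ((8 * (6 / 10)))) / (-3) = -209 / 936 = -0.22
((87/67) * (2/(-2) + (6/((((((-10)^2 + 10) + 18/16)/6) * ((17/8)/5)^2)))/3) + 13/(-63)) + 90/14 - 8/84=868312643/154923363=5.60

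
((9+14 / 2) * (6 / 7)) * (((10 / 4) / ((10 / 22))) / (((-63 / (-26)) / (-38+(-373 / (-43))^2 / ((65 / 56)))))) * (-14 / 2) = -1134916288 / 194145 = -5845.71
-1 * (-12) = 12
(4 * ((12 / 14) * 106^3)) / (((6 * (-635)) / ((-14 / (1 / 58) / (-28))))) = -138157856 / 4445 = -31081.63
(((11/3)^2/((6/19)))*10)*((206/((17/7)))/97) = 16575790/44523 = 372.30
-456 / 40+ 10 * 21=993 / 5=198.60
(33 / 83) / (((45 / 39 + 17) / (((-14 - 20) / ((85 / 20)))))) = -858 / 4897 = -0.18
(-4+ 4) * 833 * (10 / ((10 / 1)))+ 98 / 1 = 98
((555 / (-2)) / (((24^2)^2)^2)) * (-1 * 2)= 185 / 36691771392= 0.00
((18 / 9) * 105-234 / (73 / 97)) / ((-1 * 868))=0.12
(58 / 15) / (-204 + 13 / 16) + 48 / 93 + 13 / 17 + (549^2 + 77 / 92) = 712614055634543 / 2364322260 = 301403.10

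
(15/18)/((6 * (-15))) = -1/108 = -0.01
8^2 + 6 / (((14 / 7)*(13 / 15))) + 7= 968 / 13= 74.46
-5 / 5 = -1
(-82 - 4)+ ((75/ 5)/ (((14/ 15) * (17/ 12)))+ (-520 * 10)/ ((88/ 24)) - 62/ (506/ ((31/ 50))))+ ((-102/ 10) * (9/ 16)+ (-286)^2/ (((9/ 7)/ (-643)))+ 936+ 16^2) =-4433756198871533/ 108385200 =-40907395.10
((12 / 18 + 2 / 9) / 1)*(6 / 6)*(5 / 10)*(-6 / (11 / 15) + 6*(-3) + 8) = -800 / 99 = -8.08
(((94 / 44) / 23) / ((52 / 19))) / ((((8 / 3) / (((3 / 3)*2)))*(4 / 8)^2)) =2679 / 26312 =0.10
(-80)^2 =6400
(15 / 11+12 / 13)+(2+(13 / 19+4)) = 24374 / 2717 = 8.97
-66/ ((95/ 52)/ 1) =-3432/ 95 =-36.13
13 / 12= 1.08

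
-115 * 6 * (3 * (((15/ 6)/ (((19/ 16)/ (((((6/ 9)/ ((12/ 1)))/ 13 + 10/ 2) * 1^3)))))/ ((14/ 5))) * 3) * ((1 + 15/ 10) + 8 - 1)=-20199750/ 91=-221975.27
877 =877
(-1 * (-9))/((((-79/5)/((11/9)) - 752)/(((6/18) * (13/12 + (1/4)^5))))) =-183205/43080704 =-0.00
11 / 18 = 0.61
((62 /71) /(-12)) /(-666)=31 /283716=0.00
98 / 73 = 1.34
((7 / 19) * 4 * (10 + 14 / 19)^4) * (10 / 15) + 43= 32435112769 / 2476099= 13099.28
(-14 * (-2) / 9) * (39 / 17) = 364 / 51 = 7.14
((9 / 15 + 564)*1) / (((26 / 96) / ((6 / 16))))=781.75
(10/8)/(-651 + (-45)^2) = 5/5496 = 0.00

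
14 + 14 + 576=604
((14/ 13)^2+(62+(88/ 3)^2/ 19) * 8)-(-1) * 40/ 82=1018907608/ 1184859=859.94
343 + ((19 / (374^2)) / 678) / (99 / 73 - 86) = 343.00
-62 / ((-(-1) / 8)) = -496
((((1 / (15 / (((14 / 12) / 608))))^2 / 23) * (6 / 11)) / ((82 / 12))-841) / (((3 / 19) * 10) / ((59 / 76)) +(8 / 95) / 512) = -42809687932489909 / 103540538399760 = -413.46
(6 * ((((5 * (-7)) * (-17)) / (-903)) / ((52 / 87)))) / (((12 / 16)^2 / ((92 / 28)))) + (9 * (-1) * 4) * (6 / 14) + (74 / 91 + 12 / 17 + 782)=145571924 / 199563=729.45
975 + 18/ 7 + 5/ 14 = 13691/ 14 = 977.93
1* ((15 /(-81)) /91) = -5 /2457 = -0.00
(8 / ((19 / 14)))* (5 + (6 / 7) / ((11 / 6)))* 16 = 107776 / 209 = 515.67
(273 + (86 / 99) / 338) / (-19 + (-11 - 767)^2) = 4567606 / 10126688715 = 0.00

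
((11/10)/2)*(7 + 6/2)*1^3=11/2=5.50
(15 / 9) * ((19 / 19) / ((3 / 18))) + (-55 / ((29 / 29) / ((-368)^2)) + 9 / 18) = -14896619 / 2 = -7448309.50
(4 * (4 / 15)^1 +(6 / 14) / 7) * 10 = 1658 / 147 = 11.28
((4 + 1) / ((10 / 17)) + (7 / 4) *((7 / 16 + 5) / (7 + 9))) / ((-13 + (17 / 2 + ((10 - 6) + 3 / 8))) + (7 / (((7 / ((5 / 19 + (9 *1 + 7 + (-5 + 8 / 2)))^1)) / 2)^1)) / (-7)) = -2.03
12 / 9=4 / 3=1.33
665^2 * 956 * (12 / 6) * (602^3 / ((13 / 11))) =2029146192507649600 / 13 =156088168654434584.62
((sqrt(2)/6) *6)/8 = sqrt(2)/8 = 0.18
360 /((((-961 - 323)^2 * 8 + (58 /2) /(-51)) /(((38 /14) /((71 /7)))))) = 348840 /47758264949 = 0.00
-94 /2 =-47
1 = 1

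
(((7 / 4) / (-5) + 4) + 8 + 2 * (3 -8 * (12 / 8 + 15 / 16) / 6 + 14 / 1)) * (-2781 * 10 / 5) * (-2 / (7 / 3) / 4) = 6532569 / 140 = 46661.21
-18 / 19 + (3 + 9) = 11.05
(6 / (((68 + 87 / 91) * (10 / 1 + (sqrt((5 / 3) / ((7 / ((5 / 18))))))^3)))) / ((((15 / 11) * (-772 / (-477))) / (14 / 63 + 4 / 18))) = 11461602376224 / 6541015560293125- 120324204 * sqrt(42) / 261640622411725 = 0.00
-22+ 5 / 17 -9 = -30.71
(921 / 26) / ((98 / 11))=10131 / 2548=3.98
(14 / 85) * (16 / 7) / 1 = 32 / 85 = 0.38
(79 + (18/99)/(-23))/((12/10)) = 99925/1518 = 65.83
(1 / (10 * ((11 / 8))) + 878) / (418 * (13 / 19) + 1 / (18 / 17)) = 869292 / 284075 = 3.06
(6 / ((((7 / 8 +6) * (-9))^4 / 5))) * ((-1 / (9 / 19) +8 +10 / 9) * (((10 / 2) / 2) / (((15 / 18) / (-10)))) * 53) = -6078464 / 266832225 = -0.02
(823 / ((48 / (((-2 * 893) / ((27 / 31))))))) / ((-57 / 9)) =5551.44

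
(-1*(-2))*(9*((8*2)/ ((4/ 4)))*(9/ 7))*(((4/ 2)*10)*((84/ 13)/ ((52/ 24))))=3732480/ 169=22085.68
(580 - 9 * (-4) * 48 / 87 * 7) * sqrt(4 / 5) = 41704 * sqrt(5) / 145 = 643.12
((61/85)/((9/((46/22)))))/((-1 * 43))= -1403/361845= -0.00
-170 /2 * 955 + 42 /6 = -81168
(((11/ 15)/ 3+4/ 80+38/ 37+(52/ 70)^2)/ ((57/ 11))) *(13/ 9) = 437104811/ 837062100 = 0.52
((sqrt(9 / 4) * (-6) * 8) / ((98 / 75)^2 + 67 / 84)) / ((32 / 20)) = -17.96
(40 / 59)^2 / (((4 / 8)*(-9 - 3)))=-800 / 10443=-0.08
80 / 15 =16 / 3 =5.33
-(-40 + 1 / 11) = 439 / 11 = 39.91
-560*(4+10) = -7840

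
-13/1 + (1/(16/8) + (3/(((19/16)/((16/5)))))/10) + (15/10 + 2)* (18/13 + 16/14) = -35141/12350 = -2.85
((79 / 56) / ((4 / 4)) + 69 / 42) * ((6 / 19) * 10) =135 / 14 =9.64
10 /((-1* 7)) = -10 /7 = -1.43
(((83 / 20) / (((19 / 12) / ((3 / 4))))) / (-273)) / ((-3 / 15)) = 249 / 6916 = 0.04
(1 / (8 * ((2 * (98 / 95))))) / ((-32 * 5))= -19 / 50176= -0.00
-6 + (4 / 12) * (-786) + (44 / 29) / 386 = -268.00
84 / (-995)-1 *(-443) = 440701 / 995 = 442.92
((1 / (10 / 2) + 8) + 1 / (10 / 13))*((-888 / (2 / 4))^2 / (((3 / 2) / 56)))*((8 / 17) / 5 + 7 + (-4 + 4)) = 674564696064 / 85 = 7936055247.81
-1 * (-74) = 74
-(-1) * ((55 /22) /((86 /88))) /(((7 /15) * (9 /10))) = 5500 /903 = 6.09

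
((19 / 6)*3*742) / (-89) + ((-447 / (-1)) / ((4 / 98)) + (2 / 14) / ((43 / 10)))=582517749 / 53578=10872.33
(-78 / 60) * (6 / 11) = -39 / 55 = -0.71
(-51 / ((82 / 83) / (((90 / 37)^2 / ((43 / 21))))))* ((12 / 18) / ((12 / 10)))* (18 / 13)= -3600166500 / 31376111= -114.74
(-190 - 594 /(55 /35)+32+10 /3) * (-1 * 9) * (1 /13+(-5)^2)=1562844 /13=120218.77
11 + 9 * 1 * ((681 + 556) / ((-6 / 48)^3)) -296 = -5700381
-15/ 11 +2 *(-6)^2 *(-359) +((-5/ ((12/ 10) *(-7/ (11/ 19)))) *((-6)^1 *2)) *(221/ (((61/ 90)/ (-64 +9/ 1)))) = 4311522741/ 89243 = 48312.17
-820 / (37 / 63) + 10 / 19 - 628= -1422654 / 703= -2023.69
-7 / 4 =-1.75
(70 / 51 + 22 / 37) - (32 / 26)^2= 144256 / 318903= 0.45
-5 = -5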